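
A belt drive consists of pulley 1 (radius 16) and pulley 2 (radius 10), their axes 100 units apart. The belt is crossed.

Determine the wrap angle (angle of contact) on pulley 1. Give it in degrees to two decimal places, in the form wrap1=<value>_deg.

crossed belt: β = asin((r1+r2)/C) = asin(26/100) = 15.0701°
wrap1 = wrap2 = π + 2β = 210.1401°

wrap1=210.14_deg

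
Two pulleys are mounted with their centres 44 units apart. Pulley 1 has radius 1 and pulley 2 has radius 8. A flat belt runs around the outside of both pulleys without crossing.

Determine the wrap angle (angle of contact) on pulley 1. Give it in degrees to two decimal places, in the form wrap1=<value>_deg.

wrap1=161.69_deg

open belt: β = asin((r2−r1)/C) = asin(7/44) = 9.1541°
wrap1 = π − 2β = 161.6917°
wrap2 = π + 2β = 198.3083°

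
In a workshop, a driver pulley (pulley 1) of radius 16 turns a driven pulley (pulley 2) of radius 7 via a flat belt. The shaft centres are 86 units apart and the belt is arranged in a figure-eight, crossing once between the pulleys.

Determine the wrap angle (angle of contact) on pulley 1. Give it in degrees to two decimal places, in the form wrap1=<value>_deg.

wrap1=211.02_deg

crossed belt: β = asin((r1+r2)/C) = asin(23/86) = 15.5121°
wrap1 = wrap2 = π + 2β = 211.0242°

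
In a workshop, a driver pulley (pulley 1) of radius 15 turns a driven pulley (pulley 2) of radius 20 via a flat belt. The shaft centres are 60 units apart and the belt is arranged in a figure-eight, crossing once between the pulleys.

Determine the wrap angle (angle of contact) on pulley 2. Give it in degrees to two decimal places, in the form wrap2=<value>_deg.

wrap2=251.37_deg

crossed belt: β = asin((r1+r2)/C) = asin(35/60) = 35.6853°
wrap1 = wrap2 = π + 2β = 251.3707°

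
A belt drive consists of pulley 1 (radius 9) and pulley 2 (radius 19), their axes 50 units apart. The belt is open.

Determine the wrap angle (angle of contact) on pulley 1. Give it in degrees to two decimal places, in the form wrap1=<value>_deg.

open belt: β = asin((r2−r1)/C) = asin(10/50) = 11.5370°
wrap1 = π − 2β = 156.9261°
wrap2 = π + 2β = 203.0739°

wrap1=156.93_deg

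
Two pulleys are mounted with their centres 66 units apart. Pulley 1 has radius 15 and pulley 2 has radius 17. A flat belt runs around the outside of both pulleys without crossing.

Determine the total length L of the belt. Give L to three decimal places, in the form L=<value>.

L=232.592

open belt: β = asin((r2−r1)/C) = asin(2/66) = 1.7365°
wrap1 = π − 2β = 176.5270°
wrap2 = π + 2β = 183.4730°
tangent length = C·cosβ = 65.9697
L = r1·wrap1 + r2·wrap2 + 2·C·cosβ = 15·3.0810 + 17·3.2022 + 2·65.9697 = 232.5916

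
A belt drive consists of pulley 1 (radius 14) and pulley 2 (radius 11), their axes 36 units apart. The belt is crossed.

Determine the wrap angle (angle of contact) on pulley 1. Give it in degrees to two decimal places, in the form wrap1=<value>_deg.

wrap1=267.97_deg

crossed belt: β = asin((r1+r2)/C) = asin(25/36) = 43.9830°
wrap1 = wrap2 = π + 2β = 267.9659°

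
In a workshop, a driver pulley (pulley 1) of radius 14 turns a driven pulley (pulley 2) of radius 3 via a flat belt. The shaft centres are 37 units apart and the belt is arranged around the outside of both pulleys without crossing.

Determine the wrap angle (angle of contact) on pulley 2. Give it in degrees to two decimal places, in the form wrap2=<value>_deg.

wrap2=145.41_deg

open belt: β = asin((r2−r1)/C) = asin(-11/37) = -17.2953°
wrap1 = π − 2β = 214.5907°
wrap2 = π + 2β = 145.4093°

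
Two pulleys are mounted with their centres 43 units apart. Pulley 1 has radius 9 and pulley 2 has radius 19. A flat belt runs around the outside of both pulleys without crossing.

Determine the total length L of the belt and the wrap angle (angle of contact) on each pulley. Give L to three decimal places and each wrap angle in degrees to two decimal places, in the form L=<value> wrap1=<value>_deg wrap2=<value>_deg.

open belt: β = asin((r2−r1)/C) = asin(10/43) = 13.4477°
wrap1 = π − 2β = 153.1045°
wrap2 = π + 2β = 206.8955°
tangent length = C·cosβ = 41.8210
L = r1·wrap1 + r2·wrap2 + 2·C·cosβ = 9·2.6722 + 19·3.6110 + 2·41.8210 = 176.3008

L=176.301 wrap1=153.10_deg wrap2=206.90_deg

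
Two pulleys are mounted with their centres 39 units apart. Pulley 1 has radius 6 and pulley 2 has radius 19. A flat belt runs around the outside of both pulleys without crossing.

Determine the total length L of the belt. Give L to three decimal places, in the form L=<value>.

L=160.915

open belt: β = asin((r2−r1)/C) = asin(13/39) = 19.4712°
wrap1 = π − 2β = 141.0576°
wrap2 = π + 2β = 218.9424°
tangent length = C·cosβ = 36.7696
L = r1·wrap1 + r2·wrap2 + 2·C·cosβ = 6·2.4619 + 19·3.8213 + 2·36.7696 = 160.9147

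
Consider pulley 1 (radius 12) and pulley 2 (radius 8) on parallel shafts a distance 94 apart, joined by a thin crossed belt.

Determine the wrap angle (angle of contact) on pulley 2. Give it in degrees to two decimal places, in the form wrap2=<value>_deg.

crossed belt: β = asin((r1+r2)/C) = asin(20/94) = 12.2845°
wrap1 = wrap2 = π + 2β = 204.5690°

wrap2=204.57_deg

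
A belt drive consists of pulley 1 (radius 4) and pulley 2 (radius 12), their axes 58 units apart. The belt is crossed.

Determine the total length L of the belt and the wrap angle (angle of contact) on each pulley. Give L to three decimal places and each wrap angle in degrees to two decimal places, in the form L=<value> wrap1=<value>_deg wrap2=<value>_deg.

L=170.708 wrap1=212.03_deg wrap2=212.03_deg

crossed belt: β = asin((r1+r2)/C) = asin(16/58) = 16.0134°
wrap1 = wrap2 = π + 2β = 212.0268°
tangent length = C·cosβ = 55.7494
L = (r1+r2)·wrap + 2·C·cosβ = 16·3.7006 + 2·55.7494 = 170.7079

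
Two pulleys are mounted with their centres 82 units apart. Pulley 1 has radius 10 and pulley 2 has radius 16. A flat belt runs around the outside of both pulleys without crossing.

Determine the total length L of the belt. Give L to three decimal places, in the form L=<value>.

L=246.121

open belt: β = asin((r2−r1)/C) = asin(6/82) = 4.1961°
wrap1 = π − 2β = 171.6078°
wrap2 = π + 2β = 188.3922°
tangent length = C·cosβ = 81.7802
L = r1·wrap1 + r2·wrap2 + 2·C·cosβ = 10·2.9951 + 16·3.2881 + 2·81.7802 = 246.1206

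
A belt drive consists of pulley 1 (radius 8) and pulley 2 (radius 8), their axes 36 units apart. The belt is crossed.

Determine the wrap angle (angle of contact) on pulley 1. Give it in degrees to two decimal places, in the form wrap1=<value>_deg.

crossed belt: β = asin((r1+r2)/C) = asin(16/36) = 26.3878°
wrap1 = wrap2 = π + 2β = 232.7756°

wrap1=232.78_deg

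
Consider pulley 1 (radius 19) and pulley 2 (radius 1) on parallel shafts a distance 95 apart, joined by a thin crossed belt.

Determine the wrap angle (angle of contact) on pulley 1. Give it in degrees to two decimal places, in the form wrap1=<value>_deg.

crossed belt: β = asin((r1+r2)/C) = asin(20/95) = 12.1532°
wrap1 = wrap2 = π + 2β = 204.3064°

wrap1=204.31_deg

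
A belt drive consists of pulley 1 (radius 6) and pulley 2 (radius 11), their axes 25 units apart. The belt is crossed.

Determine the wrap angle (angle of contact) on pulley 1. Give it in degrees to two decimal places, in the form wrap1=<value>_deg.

wrap1=265.69_deg

crossed belt: β = asin((r1+r2)/C) = asin(17/25) = 42.8436°
wrap1 = wrap2 = π + 2β = 265.6873°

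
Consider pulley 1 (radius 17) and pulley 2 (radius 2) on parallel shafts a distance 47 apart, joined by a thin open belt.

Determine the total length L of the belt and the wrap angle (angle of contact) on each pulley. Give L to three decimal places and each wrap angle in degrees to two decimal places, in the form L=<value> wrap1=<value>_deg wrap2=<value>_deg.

open belt: β = asin((r2−r1)/C) = asin(-15/47) = -18.6115°
wrap1 = π − 2β = 217.2229°
wrap2 = π + 2β = 142.7771°
tangent length = C·cosβ = 44.5421
L = r1·wrap1 + r2·wrap2 + 2·C·cosβ = 17·3.7913 + 2·2.4919 + 2·44.5421 = 158.5194

L=158.519 wrap1=217.22_deg wrap2=142.78_deg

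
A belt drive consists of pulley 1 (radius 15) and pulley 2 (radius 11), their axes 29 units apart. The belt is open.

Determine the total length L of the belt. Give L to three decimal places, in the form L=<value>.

L=140.234

open belt: β = asin((r2−r1)/C) = asin(-4/29) = -7.9281°
wrap1 = π − 2β = 195.8563°
wrap2 = π + 2β = 164.1437°
tangent length = C·cosβ = 28.7228
L = r1·wrap1 + r2·wrap2 + 2·C·cosβ = 15·3.4183 + 11·2.8648 + 2·28.7228 = 140.2340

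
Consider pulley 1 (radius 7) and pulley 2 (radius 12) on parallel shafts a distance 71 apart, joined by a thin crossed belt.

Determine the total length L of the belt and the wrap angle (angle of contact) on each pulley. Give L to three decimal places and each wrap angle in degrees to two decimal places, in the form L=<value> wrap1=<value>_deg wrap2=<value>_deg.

crossed belt: β = asin((r1+r2)/C) = asin(19/71) = 15.5218°
wrap1 = wrap2 = π + 2β = 211.0437°
tangent length = C·cosβ = 68.4105
L = (r1+r2)·wrap + 2·C·cosβ = 19·3.6834 + 2·68.4105 = 206.8058

L=206.806 wrap1=211.04_deg wrap2=211.04_deg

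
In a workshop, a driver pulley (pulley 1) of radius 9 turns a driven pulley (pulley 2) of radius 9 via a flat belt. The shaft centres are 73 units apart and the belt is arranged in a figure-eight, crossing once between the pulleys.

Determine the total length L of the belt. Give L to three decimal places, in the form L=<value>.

L=207.010

crossed belt: β = asin((r1+r2)/C) = asin(18/73) = 14.2750°
wrap1 = wrap2 = π + 2β = 208.5499°
tangent length = C·cosβ = 70.7460
L = (r1+r2)·wrap + 2·C·cosβ = 18·3.6399 + 2·70.7460 = 207.0099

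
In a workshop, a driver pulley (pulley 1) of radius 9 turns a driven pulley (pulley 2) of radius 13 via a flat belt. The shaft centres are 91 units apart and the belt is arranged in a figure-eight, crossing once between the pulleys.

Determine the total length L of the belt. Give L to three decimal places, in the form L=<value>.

crossed belt: β = asin((r1+r2)/C) = asin(22/91) = 13.9903°
wrap1 = wrap2 = π + 2β = 207.9807°
tangent length = C·cosβ = 88.3006
L = (r1+r2)·wrap + 2·C·cosβ = 22·3.6299 + 2·88.3006 = 256.4601

L=256.460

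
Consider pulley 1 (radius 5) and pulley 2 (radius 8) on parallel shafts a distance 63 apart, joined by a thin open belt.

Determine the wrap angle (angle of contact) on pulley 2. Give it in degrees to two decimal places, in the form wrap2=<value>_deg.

open belt: β = asin((r2−r1)/C) = asin(3/63) = 2.7294°
wrap1 = π − 2β = 174.5412°
wrap2 = π + 2β = 185.4588°

wrap2=185.46_deg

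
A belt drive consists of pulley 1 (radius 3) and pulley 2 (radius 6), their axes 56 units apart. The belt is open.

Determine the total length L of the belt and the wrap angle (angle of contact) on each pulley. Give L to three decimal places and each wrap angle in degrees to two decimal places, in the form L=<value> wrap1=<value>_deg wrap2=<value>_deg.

L=140.435 wrap1=173.86_deg wrap2=186.14_deg

open belt: β = asin((r2−r1)/C) = asin(3/56) = 3.0709°
wrap1 = π − 2β = 173.8582°
wrap2 = π + 2β = 186.1418°
tangent length = C·cosβ = 55.9196
L = r1·wrap1 + r2·wrap2 + 2·C·cosβ = 3·3.0344 + 6·3.2488 + 2·55.9196 = 140.4351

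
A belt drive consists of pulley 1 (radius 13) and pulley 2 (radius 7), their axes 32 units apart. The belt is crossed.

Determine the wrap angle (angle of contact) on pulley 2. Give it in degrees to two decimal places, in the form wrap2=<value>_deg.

wrap2=257.36_deg

crossed belt: β = asin((r1+r2)/C) = asin(20/32) = 38.6822°
wrap1 = wrap2 = π + 2β = 257.3644°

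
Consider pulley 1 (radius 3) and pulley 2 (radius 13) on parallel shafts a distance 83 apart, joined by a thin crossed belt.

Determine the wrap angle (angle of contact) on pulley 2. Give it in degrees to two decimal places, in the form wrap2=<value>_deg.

wrap2=202.23_deg

crossed belt: β = asin((r1+r2)/C) = asin(16/83) = 11.1145°
wrap1 = wrap2 = π + 2β = 202.2291°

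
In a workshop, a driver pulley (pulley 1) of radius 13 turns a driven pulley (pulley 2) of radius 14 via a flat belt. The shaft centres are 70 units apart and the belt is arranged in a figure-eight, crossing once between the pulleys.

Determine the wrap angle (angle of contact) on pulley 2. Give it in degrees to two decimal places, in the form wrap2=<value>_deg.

wrap2=225.38_deg

crossed belt: β = asin((r1+r2)/C) = asin(27/70) = 22.6881°
wrap1 = wrap2 = π + 2β = 225.3762°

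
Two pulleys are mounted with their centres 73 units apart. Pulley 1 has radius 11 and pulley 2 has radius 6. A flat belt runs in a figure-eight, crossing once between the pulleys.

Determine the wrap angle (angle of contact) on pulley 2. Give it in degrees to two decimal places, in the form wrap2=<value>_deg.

wrap2=206.93_deg

crossed belt: β = asin((r1+r2)/C) = asin(17/73) = 13.4665°
wrap1 = wrap2 = π + 2β = 206.9330°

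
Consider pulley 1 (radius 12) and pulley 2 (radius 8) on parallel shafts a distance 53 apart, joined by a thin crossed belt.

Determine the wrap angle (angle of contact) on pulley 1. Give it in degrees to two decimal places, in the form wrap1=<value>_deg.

crossed belt: β = asin((r1+r2)/C) = asin(20/53) = 22.1702°
wrap1 = wrap2 = π + 2β = 224.3403°

wrap1=224.34_deg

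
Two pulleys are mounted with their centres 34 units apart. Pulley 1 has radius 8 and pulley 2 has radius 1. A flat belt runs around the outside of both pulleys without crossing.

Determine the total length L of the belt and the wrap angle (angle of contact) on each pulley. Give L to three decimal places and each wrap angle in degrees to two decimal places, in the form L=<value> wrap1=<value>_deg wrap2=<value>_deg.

open belt: β = asin((r2−r1)/C) = asin(-7/34) = -11.8812°
wrap1 = π − 2β = 203.7623°
wrap2 = π + 2β = 156.2377°
tangent length = C·cosβ = 33.2716
L = r1·wrap1 + r2·wrap2 + 2·C·cosβ = 8·3.5563 + 1·2.7269 + 2·33.2716 = 97.7207

L=97.721 wrap1=203.76_deg wrap2=156.24_deg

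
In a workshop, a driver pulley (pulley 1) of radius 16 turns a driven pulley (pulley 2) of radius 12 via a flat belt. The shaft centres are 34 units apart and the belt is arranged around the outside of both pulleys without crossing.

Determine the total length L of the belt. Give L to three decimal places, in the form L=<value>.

open belt: β = asin((r2−r1)/C) = asin(-4/34) = -6.7563°
wrap1 = π − 2β = 193.5127°
wrap2 = π + 2β = 166.4873°
tangent length = C·cosβ = 33.7639
L = r1·wrap1 + r2·wrap2 + 2·C·cosβ = 16·3.3774 + 12·2.9058 + 2·33.7639 = 156.4357

L=156.436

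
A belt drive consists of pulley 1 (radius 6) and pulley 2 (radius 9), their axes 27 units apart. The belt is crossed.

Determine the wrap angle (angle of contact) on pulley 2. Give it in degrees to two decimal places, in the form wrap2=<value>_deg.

crossed belt: β = asin((r1+r2)/C) = asin(15/27) = 33.7490°
wrap1 = wrap2 = π + 2β = 247.4980°

wrap2=247.50_deg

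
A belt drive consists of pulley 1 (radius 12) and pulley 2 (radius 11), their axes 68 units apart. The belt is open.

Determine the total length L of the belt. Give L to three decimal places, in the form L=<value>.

L=208.271

open belt: β = asin((r2−r1)/C) = asin(-1/68) = -0.8426°
wrap1 = π − 2β = 181.6852°
wrap2 = π + 2β = 178.3148°
tangent length = C·cosβ = 67.9926
L = r1·wrap1 + r2·wrap2 + 2·C·cosβ = 12·3.1710 + 11·3.1122 + 2·67.9926 = 208.2713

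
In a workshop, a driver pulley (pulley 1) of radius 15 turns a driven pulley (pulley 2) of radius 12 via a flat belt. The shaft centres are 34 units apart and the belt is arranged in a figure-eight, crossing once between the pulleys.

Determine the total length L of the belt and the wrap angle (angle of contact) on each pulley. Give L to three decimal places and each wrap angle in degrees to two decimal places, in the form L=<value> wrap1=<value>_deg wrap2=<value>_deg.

crossed belt: β = asin((r1+r2)/C) = asin(27/34) = 52.5720°
wrap1 = wrap2 = π + 2β = 285.1440°
tangent length = C·cosβ = 20.6640
L = (r1+r2)·wrap + 2·C·cosβ = 27·4.9767 + 2·20.6640 = 175.6989

L=175.699 wrap1=285.14_deg wrap2=285.14_deg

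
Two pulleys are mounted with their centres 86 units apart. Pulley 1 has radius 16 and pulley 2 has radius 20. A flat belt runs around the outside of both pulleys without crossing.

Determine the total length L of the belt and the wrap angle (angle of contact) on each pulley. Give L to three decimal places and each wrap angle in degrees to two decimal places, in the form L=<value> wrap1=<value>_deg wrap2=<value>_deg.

L=285.283 wrap1=174.67_deg wrap2=185.33_deg

open belt: β = asin((r2−r1)/C) = asin(4/86) = 2.6659°
wrap1 = π − 2β = 174.6682°
wrap2 = π + 2β = 185.3318°
tangent length = C·cosβ = 85.9069
L = r1·wrap1 + r2·wrap2 + 2·C·cosβ = 16·3.0485 + 20·3.2346 + 2·85.9069 = 285.2834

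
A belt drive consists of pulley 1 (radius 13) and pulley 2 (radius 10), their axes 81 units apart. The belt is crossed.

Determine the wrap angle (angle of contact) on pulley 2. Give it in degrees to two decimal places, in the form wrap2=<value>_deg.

wrap2=212.99_deg

crossed belt: β = asin((r1+r2)/C) = asin(23/81) = 16.4961°
wrap1 = wrap2 = π + 2β = 212.9923°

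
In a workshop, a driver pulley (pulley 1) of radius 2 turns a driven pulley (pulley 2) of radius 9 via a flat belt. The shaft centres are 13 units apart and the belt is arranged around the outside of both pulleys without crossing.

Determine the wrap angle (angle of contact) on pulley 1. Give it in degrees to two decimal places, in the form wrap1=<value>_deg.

open belt: β = asin((r2−r1)/C) = asin(7/13) = 32.5790°
wrap1 = π − 2β = 114.8421°
wrap2 = π + 2β = 245.1579°

wrap1=114.84_deg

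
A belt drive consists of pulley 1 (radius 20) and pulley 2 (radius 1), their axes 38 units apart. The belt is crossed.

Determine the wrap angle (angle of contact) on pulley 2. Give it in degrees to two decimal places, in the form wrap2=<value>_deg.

wrap2=247.10_deg

crossed belt: β = asin((r1+r2)/C) = asin(21/38) = 33.5477°
wrap1 = wrap2 = π + 2β = 247.0955°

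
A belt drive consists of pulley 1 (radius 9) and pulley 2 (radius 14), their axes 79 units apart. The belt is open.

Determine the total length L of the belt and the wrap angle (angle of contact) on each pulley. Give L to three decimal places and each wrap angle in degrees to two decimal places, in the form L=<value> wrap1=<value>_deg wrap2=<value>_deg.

L=230.573 wrap1=172.74_deg wrap2=187.26_deg

open belt: β = asin((r2−r1)/C) = asin(5/79) = 3.6287°
wrap1 = π − 2β = 172.7425°
wrap2 = π + 2β = 187.2575°
tangent length = C·cosβ = 78.8416
L = r1·wrap1 + r2·wrap2 + 2·C·cosβ = 9·3.0149 + 14·3.2683 + 2·78.8416 = 230.5732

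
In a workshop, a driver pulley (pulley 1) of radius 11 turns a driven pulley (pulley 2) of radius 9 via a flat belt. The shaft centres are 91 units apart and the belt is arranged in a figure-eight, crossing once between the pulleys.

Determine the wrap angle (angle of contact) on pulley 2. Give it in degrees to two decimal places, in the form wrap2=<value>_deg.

crossed belt: β = asin((r1+r2)/C) = asin(20/91) = 12.6961°
wrap1 = wrap2 = π + 2β = 205.3922°

wrap2=205.39_deg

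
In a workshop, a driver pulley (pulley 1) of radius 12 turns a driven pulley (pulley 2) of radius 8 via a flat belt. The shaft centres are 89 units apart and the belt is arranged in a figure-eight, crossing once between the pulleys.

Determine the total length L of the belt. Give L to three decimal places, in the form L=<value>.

L=245.345

crossed belt: β = asin((r1+r2)/C) = asin(20/89) = 12.9864°
wrap1 = wrap2 = π + 2β = 205.9727°
tangent length = C·cosβ = 86.7237
L = (r1+r2)·wrap + 2·C·cosβ = 20·3.5949 + 2·86.7237 = 245.3454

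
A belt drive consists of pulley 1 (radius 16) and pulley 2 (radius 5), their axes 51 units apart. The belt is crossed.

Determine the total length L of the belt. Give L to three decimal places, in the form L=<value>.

crossed belt: β = asin((r1+r2)/C) = asin(21/51) = 24.3157°
wrap1 = wrap2 = π + 2β = 228.6315°
tangent length = C·cosβ = 46.4758
L = (r1+r2)·wrap + 2·C·cosβ = 21·3.9904 + 2·46.4758 = 176.7494

L=176.749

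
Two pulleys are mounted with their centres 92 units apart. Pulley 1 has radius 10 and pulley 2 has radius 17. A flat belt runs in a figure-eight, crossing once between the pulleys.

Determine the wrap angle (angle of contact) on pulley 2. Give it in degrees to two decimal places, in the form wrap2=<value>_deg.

crossed belt: β = asin((r1+r2)/C) = asin(27/92) = 17.0663°
wrap1 = wrap2 = π + 2β = 214.1326°

wrap2=214.13_deg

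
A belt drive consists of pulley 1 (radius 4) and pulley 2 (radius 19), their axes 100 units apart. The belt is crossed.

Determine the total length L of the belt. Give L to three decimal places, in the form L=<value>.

L=277.570

crossed belt: β = asin((r1+r2)/C) = asin(23/100) = 13.2971°
wrap1 = wrap2 = π + 2β = 206.5941°
tangent length = C·cosβ = 97.3191
L = (r1+r2)·wrap + 2·C·cosβ = 23·3.6057 + 2·97.3191 = 277.5703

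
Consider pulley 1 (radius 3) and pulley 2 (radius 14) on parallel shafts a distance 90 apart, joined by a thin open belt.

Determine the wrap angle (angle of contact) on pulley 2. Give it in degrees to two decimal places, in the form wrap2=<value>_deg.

wrap2=194.04_deg

open belt: β = asin((r2−r1)/C) = asin(11/90) = 7.0204°
wrap1 = π − 2β = 165.9593°
wrap2 = π + 2β = 194.0407°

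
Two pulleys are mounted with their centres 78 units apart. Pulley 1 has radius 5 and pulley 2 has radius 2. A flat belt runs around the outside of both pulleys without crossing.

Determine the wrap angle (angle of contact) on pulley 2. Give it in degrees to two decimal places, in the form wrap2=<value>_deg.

wrap2=175.59_deg

open belt: β = asin((r2−r1)/C) = asin(-3/78) = -2.2042°
wrap1 = π − 2β = 184.4085°
wrap2 = π + 2β = 175.5915°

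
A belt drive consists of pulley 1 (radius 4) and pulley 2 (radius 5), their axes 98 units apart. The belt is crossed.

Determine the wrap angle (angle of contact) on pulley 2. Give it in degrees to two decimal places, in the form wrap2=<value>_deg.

wrap2=190.54_deg

crossed belt: β = asin((r1+r2)/C) = asin(9/98) = 5.2693°
wrap1 = wrap2 = π + 2β = 190.5386°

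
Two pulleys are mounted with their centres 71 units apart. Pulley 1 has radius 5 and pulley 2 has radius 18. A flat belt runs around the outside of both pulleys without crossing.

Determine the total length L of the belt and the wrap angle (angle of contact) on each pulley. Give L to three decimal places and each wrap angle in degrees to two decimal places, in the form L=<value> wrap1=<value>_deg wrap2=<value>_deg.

open belt: β = asin((r2−r1)/C) = asin(13/71) = 10.5503°
wrap1 = π − 2β = 158.8994°
wrap2 = π + 2β = 201.1006°
tangent length = C·cosβ = 69.7997
L = r1·wrap1 + r2·wrap2 + 2·C·cosβ = 5·2.7733 + 18·3.5099 + 2·69.7997 = 216.6436

L=216.644 wrap1=158.90_deg wrap2=201.10_deg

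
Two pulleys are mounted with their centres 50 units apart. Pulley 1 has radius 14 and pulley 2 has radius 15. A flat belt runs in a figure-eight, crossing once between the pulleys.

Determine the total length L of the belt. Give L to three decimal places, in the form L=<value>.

crossed belt: β = asin((r1+r2)/C) = asin(29/50) = 35.4505°
wrap1 = wrap2 = π + 2β = 250.9011°
tangent length = C·cosβ = 40.7308
L = (r1+r2)·wrap + 2·C·cosβ = 29·4.3791 + 2·40.7308 = 208.4541

L=208.454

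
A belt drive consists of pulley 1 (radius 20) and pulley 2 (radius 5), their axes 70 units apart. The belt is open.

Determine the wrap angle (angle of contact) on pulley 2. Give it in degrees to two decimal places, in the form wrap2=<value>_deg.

wrap2=155.25_deg

open belt: β = asin((r2−r1)/C) = asin(-15/70) = -12.3736°
wrap1 = π − 2β = 204.7473°
wrap2 = π + 2β = 155.2527°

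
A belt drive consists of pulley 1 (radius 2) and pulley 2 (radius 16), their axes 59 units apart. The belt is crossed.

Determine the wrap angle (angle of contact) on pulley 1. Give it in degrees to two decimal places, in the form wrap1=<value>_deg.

wrap1=215.53_deg

crossed belt: β = asin((r1+r2)/C) = asin(18/59) = 17.7633°
wrap1 = wrap2 = π + 2β = 215.5265°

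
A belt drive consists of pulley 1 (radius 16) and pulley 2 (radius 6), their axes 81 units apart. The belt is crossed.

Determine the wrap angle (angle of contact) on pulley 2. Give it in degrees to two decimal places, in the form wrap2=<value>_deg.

wrap2=211.52_deg

crossed belt: β = asin((r1+r2)/C) = asin(22/81) = 15.7598°
wrap1 = wrap2 = π + 2β = 211.5196°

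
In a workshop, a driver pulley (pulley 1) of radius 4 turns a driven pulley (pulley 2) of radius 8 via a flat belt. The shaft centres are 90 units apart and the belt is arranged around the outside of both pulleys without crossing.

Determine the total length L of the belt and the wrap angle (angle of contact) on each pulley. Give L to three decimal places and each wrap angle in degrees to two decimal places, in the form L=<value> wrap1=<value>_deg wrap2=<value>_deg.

L=217.877 wrap1=174.91_deg wrap2=185.09_deg

open belt: β = asin((r2−r1)/C) = asin(4/90) = 2.5473°
wrap1 = π − 2β = 174.9054°
wrap2 = π + 2β = 185.0946°
tangent length = C·cosβ = 89.9111
L = r1·wrap1 + r2·wrap2 + 2·C·cosβ = 4·3.0527 + 8·3.2305 + 2·89.9111 = 217.8769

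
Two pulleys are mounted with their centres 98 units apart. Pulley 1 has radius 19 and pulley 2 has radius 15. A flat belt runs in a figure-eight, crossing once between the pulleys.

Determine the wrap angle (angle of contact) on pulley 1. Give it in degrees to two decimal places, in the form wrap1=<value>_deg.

wrap1=220.60_deg

crossed belt: β = asin((r1+r2)/C) = asin(34/98) = 20.3002°
wrap1 = wrap2 = π + 2β = 220.6004°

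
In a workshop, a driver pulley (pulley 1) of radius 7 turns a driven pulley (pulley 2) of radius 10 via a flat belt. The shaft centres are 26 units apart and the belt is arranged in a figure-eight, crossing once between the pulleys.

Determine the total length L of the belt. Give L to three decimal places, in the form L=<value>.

L=116.982

crossed belt: β = asin((r1+r2)/C) = asin(17/26) = 40.8322°
wrap1 = wrap2 = π + 2β = 261.6644°
tangent length = C·cosβ = 19.6723
L = (r1+r2)·wrap + 2·C·cosβ = 17·4.5669 + 2·19.6723 = 116.9820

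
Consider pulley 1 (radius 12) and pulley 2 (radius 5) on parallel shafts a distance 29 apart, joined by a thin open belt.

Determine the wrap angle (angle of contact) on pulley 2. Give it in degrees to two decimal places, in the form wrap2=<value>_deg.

wrap2=152.06_deg

open belt: β = asin((r2−r1)/C) = asin(-7/29) = -13.9680°
wrap1 = π − 2β = 207.9359°
wrap2 = π + 2β = 152.0641°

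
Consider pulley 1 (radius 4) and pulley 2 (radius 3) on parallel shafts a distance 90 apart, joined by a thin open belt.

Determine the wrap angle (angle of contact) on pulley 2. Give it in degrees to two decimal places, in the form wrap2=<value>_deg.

open belt: β = asin((r2−r1)/C) = asin(-1/90) = -0.6366°
wrap1 = π − 2β = 181.2733°
wrap2 = π + 2β = 178.7267°

wrap2=178.73_deg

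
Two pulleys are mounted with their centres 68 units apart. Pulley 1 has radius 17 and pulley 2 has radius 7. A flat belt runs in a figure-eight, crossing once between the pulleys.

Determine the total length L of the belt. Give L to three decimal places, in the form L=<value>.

L=219.960

crossed belt: β = asin((r1+r2)/C) = asin(24/68) = 20.6673°
wrap1 = wrap2 = π + 2β = 221.3346°
tangent length = C·cosβ = 63.6239
L = (r1+r2)·wrap + 2·C·cosβ = 24·3.8630 + 2·63.6239 = 219.9602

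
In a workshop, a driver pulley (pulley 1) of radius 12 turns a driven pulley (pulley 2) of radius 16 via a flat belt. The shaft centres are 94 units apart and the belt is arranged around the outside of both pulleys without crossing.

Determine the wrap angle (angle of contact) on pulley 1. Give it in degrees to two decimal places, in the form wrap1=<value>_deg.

open belt: β = asin((r2−r1)/C) = asin(4/94) = 2.4389°
wrap1 = π − 2β = 175.1223°
wrap2 = π + 2β = 184.8777°

wrap1=175.12_deg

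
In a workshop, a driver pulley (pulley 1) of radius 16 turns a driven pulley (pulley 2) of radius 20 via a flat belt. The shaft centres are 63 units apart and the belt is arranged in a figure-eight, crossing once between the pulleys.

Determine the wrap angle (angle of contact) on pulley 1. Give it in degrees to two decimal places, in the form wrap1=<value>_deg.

wrap1=249.70_deg

crossed belt: β = asin((r1+r2)/C) = asin(36/63) = 34.8499°
wrap1 = wrap2 = π + 2β = 249.6998°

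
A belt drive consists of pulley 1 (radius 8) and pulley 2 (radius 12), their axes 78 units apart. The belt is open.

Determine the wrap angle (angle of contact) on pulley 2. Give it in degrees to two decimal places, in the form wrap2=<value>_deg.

open belt: β = asin((r2−r1)/C) = asin(4/78) = 2.9395°
wrap1 = π − 2β = 174.1209°
wrap2 = π + 2β = 185.8791°

wrap2=185.88_deg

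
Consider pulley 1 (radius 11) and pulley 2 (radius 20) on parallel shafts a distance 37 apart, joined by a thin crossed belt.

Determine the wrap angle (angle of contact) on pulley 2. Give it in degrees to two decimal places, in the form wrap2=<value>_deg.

wrap2=293.83_deg

crossed belt: β = asin((r1+r2)/C) = asin(31/37) = 56.9125°
wrap1 = wrap2 = π + 2β = 293.8250°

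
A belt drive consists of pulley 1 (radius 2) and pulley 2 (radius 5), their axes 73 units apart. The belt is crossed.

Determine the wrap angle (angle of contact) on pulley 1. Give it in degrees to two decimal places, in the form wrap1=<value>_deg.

wrap1=191.01_deg

crossed belt: β = asin((r1+r2)/C) = asin(7/73) = 5.5026°
wrap1 = wrap2 = π + 2β = 191.0051°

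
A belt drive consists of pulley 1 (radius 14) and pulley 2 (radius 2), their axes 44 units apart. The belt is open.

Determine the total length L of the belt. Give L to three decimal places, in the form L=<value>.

L=141.559

open belt: β = asin((r2−r1)/C) = asin(-12/44) = -15.8266°
wrap1 = π − 2β = 211.6532°
wrap2 = π + 2β = 148.3468°
tangent length = C·cosβ = 42.3320
L = r1·wrap1 + r2·wrap2 + 2·C·cosβ = 14·3.6940 + 2·2.5891 + 2·42.3320 = 141.5590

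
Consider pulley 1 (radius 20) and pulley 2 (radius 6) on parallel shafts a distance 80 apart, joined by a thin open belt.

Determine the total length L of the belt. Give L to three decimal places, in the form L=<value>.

open belt: β = asin((r2−r1)/C) = asin(-14/80) = -10.0787°
wrap1 = π − 2β = 200.1573°
wrap2 = π + 2β = 159.8427°
tangent length = C·cosβ = 78.7655
L = r1·wrap1 + r2·wrap2 + 2·C·cosβ = 20·3.4934 + 6·2.7898 + 2·78.7655 = 244.1377

L=244.138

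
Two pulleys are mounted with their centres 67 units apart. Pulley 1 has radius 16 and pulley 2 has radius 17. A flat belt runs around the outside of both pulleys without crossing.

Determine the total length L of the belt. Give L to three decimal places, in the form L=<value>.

open belt: β = asin((r2−r1)/C) = asin(1/67) = 0.8552°
wrap1 = π − 2β = 178.2896°
wrap2 = π + 2β = 181.7104°
tangent length = C·cosβ = 66.9925
L = r1·wrap1 + r2·wrap2 + 2·C·cosβ = 16·3.1117 + 17·3.1714 + 2·66.9925 = 237.6875

L=237.687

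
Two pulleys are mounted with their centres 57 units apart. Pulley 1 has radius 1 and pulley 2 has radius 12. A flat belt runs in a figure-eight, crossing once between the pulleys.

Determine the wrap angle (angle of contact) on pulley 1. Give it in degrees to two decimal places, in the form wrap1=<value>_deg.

wrap1=206.37_deg

crossed belt: β = asin((r1+r2)/C) = asin(13/57) = 13.1835°
wrap1 = wrap2 = π + 2β = 206.3670°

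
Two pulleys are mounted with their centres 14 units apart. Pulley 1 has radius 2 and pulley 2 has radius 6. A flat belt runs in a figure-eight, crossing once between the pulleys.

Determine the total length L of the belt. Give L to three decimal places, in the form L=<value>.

crossed belt: β = asin((r1+r2)/C) = asin(8/14) = 34.8499°
wrap1 = wrap2 = π + 2β = 249.6998°
tangent length = C·cosβ = 11.4891
L = (r1+r2)·wrap + 2·C·cosβ = 8·4.3581 + 2·11.4891 = 57.8429

L=57.843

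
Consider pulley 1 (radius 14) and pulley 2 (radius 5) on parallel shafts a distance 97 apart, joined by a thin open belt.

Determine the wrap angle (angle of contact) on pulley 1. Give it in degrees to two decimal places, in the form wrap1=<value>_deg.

wrap1=190.65_deg

open belt: β = asin((r2−r1)/C) = asin(-9/97) = -5.3238°
wrap1 = π − 2β = 190.6475°
wrap2 = π + 2β = 169.3525°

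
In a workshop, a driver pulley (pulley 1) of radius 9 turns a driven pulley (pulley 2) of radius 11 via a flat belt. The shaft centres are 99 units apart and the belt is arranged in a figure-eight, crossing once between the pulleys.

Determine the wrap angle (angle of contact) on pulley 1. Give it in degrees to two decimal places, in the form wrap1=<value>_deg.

wrap1=203.31_deg

crossed belt: β = asin((r1+r2)/C) = asin(20/99) = 11.6551°
wrap1 = wrap2 = π + 2β = 203.3102°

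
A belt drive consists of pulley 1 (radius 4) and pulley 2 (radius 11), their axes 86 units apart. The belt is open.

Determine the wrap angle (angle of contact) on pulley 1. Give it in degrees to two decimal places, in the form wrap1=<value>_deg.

wrap1=170.66_deg

open belt: β = asin((r2−r1)/C) = asin(7/86) = 4.6688°
wrap1 = π − 2β = 170.6625°
wrap2 = π + 2β = 189.3375°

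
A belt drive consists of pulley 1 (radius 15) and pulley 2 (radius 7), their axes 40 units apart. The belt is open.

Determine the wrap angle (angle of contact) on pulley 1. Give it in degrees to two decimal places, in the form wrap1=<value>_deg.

wrap1=203.07_deg

open belt: β = asin((r2−r1)/C) = asin(-8/40) = -11.5370°
wrap1 = π − 2β = 203.0739°
wrap2 = π + 2β = 156.9261°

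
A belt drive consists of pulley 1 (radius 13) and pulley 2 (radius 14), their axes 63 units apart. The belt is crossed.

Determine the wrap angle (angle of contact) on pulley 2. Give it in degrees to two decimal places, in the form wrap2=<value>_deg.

crossed belt: β = asin((r1+r2)/C) = asin(27/63) = 25.3769°
wrap1 = wrap2 = π + 2β = 230.7539°

wrap2=230.75_deg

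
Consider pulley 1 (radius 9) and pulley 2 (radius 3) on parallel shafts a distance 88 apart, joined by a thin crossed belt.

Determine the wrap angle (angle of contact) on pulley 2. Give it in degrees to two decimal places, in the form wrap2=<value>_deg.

crossed belt: β = asin((r1+r2)/C) = asin(12/88) = 7.8375°
wrap1 = wrap2 = π + 2β = 195.6750°

wrap2=195.67_deg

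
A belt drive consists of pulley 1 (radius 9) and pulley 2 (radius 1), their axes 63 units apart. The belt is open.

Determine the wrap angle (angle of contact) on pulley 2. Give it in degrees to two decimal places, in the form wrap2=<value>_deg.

wrap2=165.41_deg

open belt: β = asin((r2−r1)/C) = asin(-8/63) = -7.2954°
wrap1 = π − 2β = 194.5907°
wrap2 = π + 2β = 165.4093°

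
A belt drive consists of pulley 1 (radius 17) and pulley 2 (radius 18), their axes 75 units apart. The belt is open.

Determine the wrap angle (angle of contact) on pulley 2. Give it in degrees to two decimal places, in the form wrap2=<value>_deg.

open belt: β = asin((r2−r1)/C) = asin(1/75) = 0.7640°
wrap1 = π − 2β = 178.4721°
wrap2 = π + 2β = 181.5279°

wrap2=181.53_deg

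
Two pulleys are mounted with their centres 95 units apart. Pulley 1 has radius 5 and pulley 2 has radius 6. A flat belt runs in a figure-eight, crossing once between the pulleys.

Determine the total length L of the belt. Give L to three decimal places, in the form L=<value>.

crossed belt: β = asin((r1+r2)/C) = asin(11/95) = 6.6492°
wrap1 = wrap2 = π + 2β = 193.2983°
tangent length = C·cosβ = 94.3610
L = (r1+r2)·wrap + 2·C·cosβ = 11·3.3737 + 2·94.3610 = 225.8326

L=225.833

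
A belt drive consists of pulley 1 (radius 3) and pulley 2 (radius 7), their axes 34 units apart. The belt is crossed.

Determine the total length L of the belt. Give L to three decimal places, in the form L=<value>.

L=102.379

crossed belt: β = asin((r1+r2)/C) = asin(10/34) = 17.1046°
wrap1 = wrap2 = π + 2β = 214.2093°
tangent length = C·cosβ = 32.4962
L = (r1+r2)·wrap + 2·C·cosβ = 10·3.7387 + 2·32.4962 = 102.3789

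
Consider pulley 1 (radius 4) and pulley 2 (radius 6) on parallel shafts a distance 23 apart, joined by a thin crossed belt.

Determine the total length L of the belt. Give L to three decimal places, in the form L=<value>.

L=81.836

crossed belt: β = asin((r1+r2)/C) = asin(10/23) = 25.7715°
wrap1 = wrap2 = π + 2β = 231.5429°
tangent length = C·cosβ = 20.7123
L = (r1+r2)·wrap + 2·C·cosβ = 10·4.0412 + 2·20.7123 = 81.8365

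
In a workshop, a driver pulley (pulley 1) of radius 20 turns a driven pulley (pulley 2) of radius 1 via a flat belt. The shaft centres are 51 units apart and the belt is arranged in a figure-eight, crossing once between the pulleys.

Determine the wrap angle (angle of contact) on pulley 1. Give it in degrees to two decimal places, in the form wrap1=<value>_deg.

crossed belt: β = asin((r1+r2)/C) = asin(21/51) = 24.3157°
wrap1 = wrap2 = π + 2β = 228.6315°

wrap1=228.63_deg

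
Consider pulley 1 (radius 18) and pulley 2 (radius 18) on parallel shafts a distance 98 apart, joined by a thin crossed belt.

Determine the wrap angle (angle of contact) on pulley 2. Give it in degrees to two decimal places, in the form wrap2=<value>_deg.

wrap2=223.10_deg

crossed belt: β = asin((r1+r2)/C) = asin(36/98) = 21.5521°
wrap1 = wrap2 = π + 2β = 223.1042°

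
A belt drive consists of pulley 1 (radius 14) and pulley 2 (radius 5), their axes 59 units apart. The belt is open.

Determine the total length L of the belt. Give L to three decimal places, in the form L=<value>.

open belt: β = asin((r2−r1)/C) = asin(-9/59) = -8.7743°
wrap1 = π − 2β = 197.5486°
wrap2 = π + 2β = 162.4514°
tangent length = C·cosβ = 58.3095
L = r1·wrap1 + r2·wrap2 + 2·C·cosβ = 14·3.4479 + 5·2.8353 + 2·58.3095 = 179.0658

L=179.066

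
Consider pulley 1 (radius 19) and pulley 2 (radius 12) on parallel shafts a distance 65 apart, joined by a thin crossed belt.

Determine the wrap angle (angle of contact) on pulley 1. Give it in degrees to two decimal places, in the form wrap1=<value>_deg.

wrap1=236.97_deg

crossed belt: β = asin((r1+r2)/C) = asin(31/65) = 28.4846°
wrap1 = wrap2 = π + 2β = 236.9693°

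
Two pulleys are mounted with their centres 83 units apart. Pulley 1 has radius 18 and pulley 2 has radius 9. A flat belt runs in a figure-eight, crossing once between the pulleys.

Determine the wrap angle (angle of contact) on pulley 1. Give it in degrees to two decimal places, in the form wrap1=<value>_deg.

wrap1=217.97_deg

crossed belt: β = asin((r1+r2)/C) = asin(27/83) = 18.9838°
wrap1 = wrap2 = π + 2β = 217.9676°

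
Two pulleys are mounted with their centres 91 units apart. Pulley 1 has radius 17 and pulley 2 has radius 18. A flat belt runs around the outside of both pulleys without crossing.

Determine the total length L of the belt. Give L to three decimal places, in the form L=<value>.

L=291.967

open belt: β = asin((r2−r1)/C) = asin(1/91) = 0.6296°
wrap1 = π − 2β = 178.7407°
wrap2 = π + 2β = 181.2593°
tangent length = C·cosβ = 90.9945
L = r1·wrap1 + r2·wrap2 + 2·C·cosβ = 17·3.1196 + 18·3.1636 + 2·90.9945 = 291.9667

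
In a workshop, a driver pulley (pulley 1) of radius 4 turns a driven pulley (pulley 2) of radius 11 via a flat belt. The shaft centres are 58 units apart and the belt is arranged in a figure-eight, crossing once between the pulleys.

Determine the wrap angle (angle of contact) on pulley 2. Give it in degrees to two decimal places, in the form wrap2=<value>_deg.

wrap2=209.98_deg

crossed belt: β = asin((r1+r2)/C) = asin(15/58) = 14.9882°
wrap1 = wrap2 = π + 2β = 209.9765°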